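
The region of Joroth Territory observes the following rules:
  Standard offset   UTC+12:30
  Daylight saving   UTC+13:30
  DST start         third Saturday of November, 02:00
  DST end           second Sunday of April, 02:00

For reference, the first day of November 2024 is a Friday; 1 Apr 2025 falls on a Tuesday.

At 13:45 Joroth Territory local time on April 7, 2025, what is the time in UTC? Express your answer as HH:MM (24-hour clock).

1 November 2024 is a Friday, so the first Saturday is November 2 and the third is November 16.
1 April 2025 is a Tuesday, so the first Sunday is April 6 and the second is April 13.
April 7, 2025 falls between 16 November 2024 and 13 April 2025, so daylight saving is in effect and Joroth Territory is at UTC+13:30.
13:45 local − 13h30m = 00:15 UTC.

00:15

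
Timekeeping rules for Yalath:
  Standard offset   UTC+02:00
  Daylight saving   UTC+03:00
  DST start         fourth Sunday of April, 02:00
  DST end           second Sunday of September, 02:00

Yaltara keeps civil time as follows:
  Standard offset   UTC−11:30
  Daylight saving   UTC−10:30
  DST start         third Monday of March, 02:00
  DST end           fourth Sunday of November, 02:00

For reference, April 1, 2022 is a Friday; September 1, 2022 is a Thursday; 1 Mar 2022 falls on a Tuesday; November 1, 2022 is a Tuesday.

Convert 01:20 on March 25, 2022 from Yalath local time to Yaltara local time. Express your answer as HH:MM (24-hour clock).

12:50

1 April 2022 is a Friday, so the first Sunday is April 3 and the fourth is April 24.
1 September 2022 is a Thursday, so the first Sunday is September 4 and the second is September 11.
March 25, 2022 does not fall between 24 April and 11 September, so daylight saving is not in effect and Yalath is at UTC+02:00.
01:20 Yalath − 2h = 23:20 UTC (rolling into the previous day, 24 March 2022).
1 March 2022 is a Tuesday, so the first Monday is March 7 and the third is March 21.
1 November 2022 is a Tuesday, so the first Sunday is November 6 and the fourth is November 27.
At the standard offset (UTC−11:30), 23:20 UTC − 11h30m = 11:50 Yaltara standard time.
The standard-time date in Yaltara, March 24, 2022, lies within the daylight-saving period (21 March – 27 November), so Yaltara is on daylight time, UTC−10:30.
23:20 UTC − 10h30m = 12:50 Yaltara.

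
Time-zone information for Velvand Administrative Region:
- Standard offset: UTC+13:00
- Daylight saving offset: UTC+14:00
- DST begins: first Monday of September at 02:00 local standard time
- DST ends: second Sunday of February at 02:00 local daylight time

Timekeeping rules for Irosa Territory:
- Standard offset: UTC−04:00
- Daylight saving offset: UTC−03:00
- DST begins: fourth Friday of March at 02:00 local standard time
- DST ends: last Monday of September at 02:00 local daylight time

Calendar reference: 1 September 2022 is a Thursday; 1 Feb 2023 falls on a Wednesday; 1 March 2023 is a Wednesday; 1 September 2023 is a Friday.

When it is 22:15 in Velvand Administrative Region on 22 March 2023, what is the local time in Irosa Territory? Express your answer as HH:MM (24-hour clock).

1 September 2022 is a Thursday, so the first Monday is September 5.
1 February 2023 is a Wednesday, so the first Sunday is February 5 and the second is February 12.
22 March 2023 does not fall between 5 September 2022 and 12 February 2023, so daylight saving is not in effect and Velvand Administrative Region is at UTC+13:00.
22:15 Velvand Administrative Region − 13h = 09:15 UTC.
1 March 2023 is a Wednesday, so the first Friday is March 3 and the fourth is March 24.
1 September 2023 is a Friday, so Mondays fall on 4, 11, 18, 25; the last is September 25.
At the standard offset (UTC−04:00), 09:15 UTC − 4h = 05:15 Irosa Territory standard time.
Daylight saving runs 24 March – 25 September; the standard-time date in Irosa Territory, 22 March 2023, is outside that window, so Irosa Territory is on standard time at UTC−04:00.
09:15 UTC − 4h = 05:15 Irosa Territory.

05:15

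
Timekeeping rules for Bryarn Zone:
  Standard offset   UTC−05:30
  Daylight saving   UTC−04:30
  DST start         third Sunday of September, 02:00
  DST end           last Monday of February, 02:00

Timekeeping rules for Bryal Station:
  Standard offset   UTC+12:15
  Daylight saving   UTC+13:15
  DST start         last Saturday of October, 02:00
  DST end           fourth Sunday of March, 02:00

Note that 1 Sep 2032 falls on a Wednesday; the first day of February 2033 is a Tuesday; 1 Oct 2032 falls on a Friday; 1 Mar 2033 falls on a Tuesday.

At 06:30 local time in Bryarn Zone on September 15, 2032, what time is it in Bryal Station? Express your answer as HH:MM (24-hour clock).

00:15

1 September 2032 is a Wednesday, so the first Sunday is September 5 and the third is September 19.
1 February 2033 is a Tuesday, so Mondays fall on 7, 14, 21, 28; the last is February 28.
Daylight saving runs 19 September 2032 – 28 February 2033; September 15, 2032 is outside that window, so Bryarn Zone is on standard time at UTC−05:30.
06:30 Bryarn Zone + 5h30m = 12:00 UTC.
1 October 2032 is a Friday, so Saturdays fall on 2, 9, 16, 23, 30; the last is October 30.
1 March 2033 is a Tuesday, so the first Sunday is March 6 and the fourth is March 27.
At the standard offset (UTC+12:15), 12:00 UTC + 12h15m = 00:15 Bryal Station standard time (rolling into the next day, 16 September 2032).
The standard-time date in Bryal Station, September 16, 2032, does not fall between 30 October 2032 and 27 March 2033, so daylight saving is not in effect and Bryal Station is at UTC+12:15.
12:00 UTC + 12h15m = 00:15 Bryal Station (rolling into the next day, 16 September 2032).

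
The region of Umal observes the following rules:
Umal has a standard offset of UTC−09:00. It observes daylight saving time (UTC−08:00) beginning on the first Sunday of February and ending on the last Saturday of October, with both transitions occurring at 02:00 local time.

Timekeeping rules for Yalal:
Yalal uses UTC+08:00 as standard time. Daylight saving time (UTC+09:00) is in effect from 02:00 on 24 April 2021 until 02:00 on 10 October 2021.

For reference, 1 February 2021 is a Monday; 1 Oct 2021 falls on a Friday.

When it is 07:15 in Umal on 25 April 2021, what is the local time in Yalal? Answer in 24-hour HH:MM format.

1 February 2021 is a Monday, so the first Sunday is February 7.
1 October 2021 is a Friday, so Saturdays fall on 2, 9, 16, 23, 30; the last is October 30.
Daylight saving runs 7 February – 30 October; 25 April 2021 is inside that window, so Umal is at UTC−08:00.
07:15 Umal + 8h = 15:15 UTC.
At the standard offset (UTC+08:00), 15:15 UTC + 8h = 23:15 Yalal standard time.
Daylight saving runs 24 April – 10 October; the standard-time date in Yalal, 25 April 2021, is inside that window, so Yalal is at UTC+09:00.
15:15 UTC + 9h = 00:15 Yalal (rolling into the next day, 26 April 2021).

00:15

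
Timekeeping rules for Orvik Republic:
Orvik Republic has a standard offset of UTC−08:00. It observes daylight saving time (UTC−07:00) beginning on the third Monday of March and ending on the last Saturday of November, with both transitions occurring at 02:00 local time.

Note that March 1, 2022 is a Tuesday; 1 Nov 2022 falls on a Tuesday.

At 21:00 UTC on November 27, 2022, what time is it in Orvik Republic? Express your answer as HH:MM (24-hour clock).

13:00

1 March 2022 is a Tuesday, so the first Monday is March 7 and the third is March 21.
1 November 2022 is a Tuesday, so Saturdays fall on 5, 12, 19, 26; the last is November 26.
At the standard offset (UTC−08:00), 21:00 UTC − 8h = 13:00 Orvik Republic standard time.
The standard-time date in Orvik Republic, November 27, 2022, is outside the daylight-saving period (21 March – 26 November), so Orvik Republic is on standard time, UTC−08:00.
21:00 UTC − 8h = 13:00 local.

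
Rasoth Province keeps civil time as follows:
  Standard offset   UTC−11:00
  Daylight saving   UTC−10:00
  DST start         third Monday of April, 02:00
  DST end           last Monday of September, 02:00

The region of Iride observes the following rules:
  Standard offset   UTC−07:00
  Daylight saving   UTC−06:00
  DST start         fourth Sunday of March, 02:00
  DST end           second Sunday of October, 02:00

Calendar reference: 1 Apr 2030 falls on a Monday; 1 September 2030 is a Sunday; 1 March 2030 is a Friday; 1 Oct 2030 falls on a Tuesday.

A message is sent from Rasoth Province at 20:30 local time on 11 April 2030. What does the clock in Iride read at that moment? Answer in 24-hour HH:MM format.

1 April 2030 is a Monday, so the first Monday is April 1 and the third is April 15.
1 September 2030 is a Sunday, so Mondays fall on 2, 9, 16, 23, 30; the last is September 30.
Daylight saving runs 15 April – 30 September; 11 April 2030 is outside that window, so Rasoth Province is on standard time at UTC−11:00.
20:30 Rasoth Province + 11h = 07:30 UTC (rolling into the next day, 12 April 2030).
1 March 2030 is a Friday, so the first Sunday is March 3 and the fourth is March 24.
1 October 2030 is a Tuesday, so the first Sunday is October 6 and the second is October 13.
At the standard offset (UTC−07:00), 07:30 UTC − 7h = 00:30 Iride standard time.
The standard-time date in Iride, 12 April 2030, lies within the daylight-saving period (24 March – 13 October), so Iride is on daylight time, UTC−06:00.
07:30 UTC − 6h = 01:30 Iride.

01:30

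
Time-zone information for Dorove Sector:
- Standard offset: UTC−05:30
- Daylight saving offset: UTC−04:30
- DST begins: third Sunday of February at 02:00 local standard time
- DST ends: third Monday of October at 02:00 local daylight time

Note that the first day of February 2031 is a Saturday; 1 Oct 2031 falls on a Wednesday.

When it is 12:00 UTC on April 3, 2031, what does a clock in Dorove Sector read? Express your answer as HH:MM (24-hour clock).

1 February 2031 is a Saturday, so the first Sunday is February 2 and the third is February 16.
1 October 2031 is a Wednesday, so the first Monday is October 6 and the third is October 20.
At the standard offset (UTC−05:30), 12:00 UTC − 5h30m = 06:30 Dorove Sector standard time.
The standard-time date in Dorove Sector, April 3, 2031, falls between 16 February and 20 October, so daylight saving is in effect and Dorove Sector is at UTC−04:30.
12:00 UTC − 4h30m = 07:30 local.

07:30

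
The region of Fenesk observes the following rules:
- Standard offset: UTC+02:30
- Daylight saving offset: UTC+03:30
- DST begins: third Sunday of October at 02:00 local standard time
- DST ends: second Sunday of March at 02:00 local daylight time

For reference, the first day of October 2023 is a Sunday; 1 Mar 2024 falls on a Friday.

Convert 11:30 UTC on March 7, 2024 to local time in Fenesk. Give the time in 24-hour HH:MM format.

1 October 2023 is a Sunday, so the first Sunday is October 1 and the third is October 15.
1 March 2024 is a Friday, so the first Sunday is March 3 and the second is March 10.
At the standard offset (UTC+02:30), 11:30 UTC + 2h30m = 14:00 Fenesk standard time.
Daylight saving runs 15 October 2023 – 10 March 2024; the standard-time date in Fenesk, March 7, 2024, is inside that window, so Fenesk is at UTC+03:30.
11:30 UTC + 3h30m = 15:00 local.

15:00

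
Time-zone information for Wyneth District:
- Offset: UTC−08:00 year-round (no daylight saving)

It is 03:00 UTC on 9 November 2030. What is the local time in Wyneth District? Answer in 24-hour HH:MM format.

Wyneth District stays on UTC−08:00 all year.
03:00 UTC − 8h = 19:00 local (rolling into the previous day, 8 November 2030).

19:00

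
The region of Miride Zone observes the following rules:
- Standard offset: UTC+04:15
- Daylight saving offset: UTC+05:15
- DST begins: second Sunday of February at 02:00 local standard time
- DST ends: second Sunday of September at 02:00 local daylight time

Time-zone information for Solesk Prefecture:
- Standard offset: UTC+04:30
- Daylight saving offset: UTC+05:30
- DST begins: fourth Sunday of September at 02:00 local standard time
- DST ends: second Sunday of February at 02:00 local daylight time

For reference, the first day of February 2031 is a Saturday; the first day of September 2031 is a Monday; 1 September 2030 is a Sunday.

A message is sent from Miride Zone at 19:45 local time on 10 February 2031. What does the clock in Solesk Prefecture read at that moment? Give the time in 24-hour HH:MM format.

1 February 2031 is a Saturday, so the first Sunday is February 2 and the second is February 9.
1 September 2031 is a Monday, so the first Sunday is September 7 and the second is September 14.
10 February 2031 lies within the daylight-saving period (9 February – 14 September), so Miride Zone is on daylight time, UTC+05:15.
19:45 Miride Zone − 5h15m = 14:30 UTC.
1 September 2030 is a Sunday, so the first Sunday is September 1 and the fourth is September 22.
1 February 2031 is a Saturday, so the first Sunday is February 2 and the second is February 9.
At the standard offset (UTC+04:30), 14:30 UTC + 4h30m = 19:00 Solesk Prefecture standard time.
The standard-time date in Solesk Prefecture, 10 February 2031, does not fall between 22 September 2030 and 9 February 2031, so daylight saving is not in effect and Solesk Prefecture is at UTC+04:30.
14:30 UTC + 4h30m = 19:00 Solesk Prefecture.

19:00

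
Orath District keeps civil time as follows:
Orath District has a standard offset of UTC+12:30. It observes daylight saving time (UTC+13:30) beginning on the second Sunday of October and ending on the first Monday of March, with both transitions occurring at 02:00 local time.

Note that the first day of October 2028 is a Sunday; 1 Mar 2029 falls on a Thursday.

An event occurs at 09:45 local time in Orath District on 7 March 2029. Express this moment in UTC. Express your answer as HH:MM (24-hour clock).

21:15

1 October 2028 is a Sunday, so the first Sunday is October 1 and the second is October 8.
1 March 2029 is a Thursday, so the first Monday is March 5.
7 March 2029 is outside the daylight-saving period (8 October 2028 – 5 March 2029), so Orath District is on standard time, UTC+12:30.
09:45 local − 12h30m = 21:15 UTC (rolling into the previous day, 6 March 2029).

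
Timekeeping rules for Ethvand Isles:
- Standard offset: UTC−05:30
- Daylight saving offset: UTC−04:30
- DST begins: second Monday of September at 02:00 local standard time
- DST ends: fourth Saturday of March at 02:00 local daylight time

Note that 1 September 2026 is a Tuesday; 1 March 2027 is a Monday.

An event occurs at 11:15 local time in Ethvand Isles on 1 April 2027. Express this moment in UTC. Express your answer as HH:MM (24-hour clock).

16:45

1 September 2026 is a Tuesday, so the first Monday is September 7 and the second is September 14.
1 March 2027 is a Monday, so the first Saturday is March 6 and the fourth is March 27.
Daylight saving runs 14 September 2026 – 27 March 2027; 1 April 2027 is outside that window, so Ethvand Isles is on standard time at UTC−05:30.
11:15 local + 5h30m = 16:45 UTC.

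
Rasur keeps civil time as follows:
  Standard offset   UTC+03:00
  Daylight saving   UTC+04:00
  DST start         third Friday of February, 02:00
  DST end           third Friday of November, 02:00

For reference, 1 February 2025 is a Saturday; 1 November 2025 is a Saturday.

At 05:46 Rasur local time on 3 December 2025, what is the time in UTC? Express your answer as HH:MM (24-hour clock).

1 February 2025 is a Saturday, so the first Friday is February 7 and the third is February 21.
1 November 2025 is a Saturday, so the first Friday is November 7 and the third is November 21.
3 December 2025 does not fall between 21 February and 21 November, so daylight saving is not in effect and Rasur is at UTC+03:00.
05:46 local − 3h = 02:46 UTC.

02:46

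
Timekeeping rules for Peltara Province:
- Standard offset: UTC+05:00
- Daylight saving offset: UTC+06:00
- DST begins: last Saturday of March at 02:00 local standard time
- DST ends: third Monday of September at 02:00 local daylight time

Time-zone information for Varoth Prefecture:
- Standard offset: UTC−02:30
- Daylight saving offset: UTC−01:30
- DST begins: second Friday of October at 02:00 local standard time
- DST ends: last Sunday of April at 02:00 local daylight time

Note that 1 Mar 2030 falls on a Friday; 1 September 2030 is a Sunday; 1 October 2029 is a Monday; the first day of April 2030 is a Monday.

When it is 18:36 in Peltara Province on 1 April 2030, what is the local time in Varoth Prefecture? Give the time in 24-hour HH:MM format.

11:06

1 March 2030 is a Friday, so Saturdays fall on 2, 9, 16, 23, 30; the last is March 30.
1 September 2030 is a Sunday, so the first Monday is September 2 and the third is September 16.
1 April 2030 falls between 30 March and 16 September, so daylight saving is in effect and Peltara Province is at UTC+06:00.
18:36 Peltara Province − 6h = 12:36 UTC.
1 October 2029 is a Monday, so the first Friday is October 5 and the second is October 12.
1 April 2030 is a Monday, so Sundays fall on 7, 14, 21, 28; the last is April 28.
At the standard offset (UTC−02:30), 12:36 UTC − 2h30m = 10:06 Varoth Prefecture standard time.
The standard-time date in Varoth Prefecture, 1 April 2030, lies within the daylight-saving period (12 October 2029 – 28 April 2030), so Varoth Prefecture is on daylight time, UTC−01:30.
12:36 UTC − 1h30m = 11:06 Varoth Prefecture.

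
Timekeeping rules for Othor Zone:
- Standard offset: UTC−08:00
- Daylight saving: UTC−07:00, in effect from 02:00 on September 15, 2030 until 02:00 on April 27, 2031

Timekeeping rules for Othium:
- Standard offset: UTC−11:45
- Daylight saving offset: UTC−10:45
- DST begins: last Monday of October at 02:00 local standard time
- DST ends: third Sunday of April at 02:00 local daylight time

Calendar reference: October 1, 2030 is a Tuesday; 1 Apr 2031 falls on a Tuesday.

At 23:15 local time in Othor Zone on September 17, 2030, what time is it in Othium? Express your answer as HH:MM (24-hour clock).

18:30

September 17, 2030 lies within the daylight-saving period (15 September 2030 – 27 April 2031), so Othor Zone is on daylight time, UTC−07:00.
23:15 Othor Zone + 7h = 06:15 UTC (rolling into the next day, 18 September 2030).
1 October 2030 is a Tuesday, so Mondays fall on 7, 14, 21, 28; the last is October 28.
1 April 2031 is a Tuesday, so the first Sunday is April 6 and the third is April 20.
At the standard offset (UTC−11:45), 06:15 UTC − 11h45m = 18:30 Othium standard time (rolling into the previous day, 17 September 2030).
The standard-time date in Othium, September 17, 2030, does not fall between 28 October 2030 and 20 April 2031, so daylight saving is not in effect and Othium is at UTC−11:45.
06:15 UTC − 11h45m = 18:30 Othium (rolling into the previous day, 17 September 2030).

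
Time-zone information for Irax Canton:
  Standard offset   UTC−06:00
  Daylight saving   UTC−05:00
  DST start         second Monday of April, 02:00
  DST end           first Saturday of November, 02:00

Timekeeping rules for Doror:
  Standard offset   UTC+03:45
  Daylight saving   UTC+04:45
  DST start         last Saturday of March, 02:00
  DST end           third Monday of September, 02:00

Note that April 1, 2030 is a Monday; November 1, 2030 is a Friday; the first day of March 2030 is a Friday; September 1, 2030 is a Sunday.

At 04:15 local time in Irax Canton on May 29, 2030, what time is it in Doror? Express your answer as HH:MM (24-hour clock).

1 April 2030 is a Monday, so the first Monday is April 1 and the second is April 8.
1 November 2030 is a Friday, so the first Saturday is November 2.
May 29, 2030 lies within the daylight-saving period (8 April – 2 November), so Irax Canton is on daylight time, UTC−05:00.
04:15 Irax Canton + 5h = 09:15 UTC.
1 March 2030 is a Friday, so Saturdays fall on 2, 9, 16, 23, 30; the last is March 30.
1 September 2030 is a Sunday, so the first Monday is September 2 and the third is September 16.
At the standard offset (UTC+03:45), 09:15 UTC + 3h45m = 13:00 Doror standard time.
Daylight saving runs 30 March – 16 September; the standard-time date in Doror, May 29, 2030, is inside that window, so Doror is at UTC+04:45.
09:15 UTC + 4h45m = 14:00 Doror.

14:00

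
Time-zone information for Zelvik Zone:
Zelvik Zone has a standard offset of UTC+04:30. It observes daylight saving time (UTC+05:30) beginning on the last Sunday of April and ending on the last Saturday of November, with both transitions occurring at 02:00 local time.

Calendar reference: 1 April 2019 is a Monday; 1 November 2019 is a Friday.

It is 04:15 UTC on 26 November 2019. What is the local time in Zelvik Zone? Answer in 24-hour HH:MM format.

09:45

1 April 2019 is a Monday, so Sundays fall on 7, 14, 21, 28; the last is April 28.
1 November 2019 is a Friday, so Saturdays fall on 2, 9, 16, 23, 30; the last is November 30.
At the standard offset (UTC+04:30), 04:15 UTC + 4h30m = 08:45 Zelvik Zone standard time.
The standard-time date in Zelvik Zone, 26 November 2019, falls between 28 April and 30 November, so daylight saving is in effect and Zelvik Zone is at UTC+05:30.
04:15 UTC + 5h30m = 09:45 local.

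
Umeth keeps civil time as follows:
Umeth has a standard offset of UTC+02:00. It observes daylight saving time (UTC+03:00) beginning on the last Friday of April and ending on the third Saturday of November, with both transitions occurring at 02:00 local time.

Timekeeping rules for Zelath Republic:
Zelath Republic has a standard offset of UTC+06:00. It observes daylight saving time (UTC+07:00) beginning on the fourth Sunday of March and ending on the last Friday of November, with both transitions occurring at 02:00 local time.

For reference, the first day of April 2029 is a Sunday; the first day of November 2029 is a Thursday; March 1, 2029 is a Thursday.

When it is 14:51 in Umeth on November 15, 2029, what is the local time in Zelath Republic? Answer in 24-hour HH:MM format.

18:51

1 April 2029 is a Sunday, so Fridays fall on 6, 13, 20, 27; the last is April 27.
1 November 2029 is a Thursday, so the first Saturday is November 3 and the third is November 17.
November 15, 2029 lies within the daylight-saving period (27 April – 17 November), so Umeth is on daylight time, UTC+03:00.
14:51 Umeth − 3h = 11:51 UTC.
1 March 2029 is a Thursday, so the first Sunday is March 4 and the fourth is March 25.
1 November 2029 is a Thursday, so Fridays fall on 2, 9, 16, 23, 30; the last is November 30.
At the standard offset (UTC+06:00), 11:51 UTC + 6h = 17:51 Zelath Republic standard time.
The standard-time date in Zelath Republic, November 15, 2029, lies within the daylight-saving period (25 March – 30 November), so Zelath Republic is on daylight time, UTC+07:00.
11:51 UTC + 7h = 18:51 Zelath Republic.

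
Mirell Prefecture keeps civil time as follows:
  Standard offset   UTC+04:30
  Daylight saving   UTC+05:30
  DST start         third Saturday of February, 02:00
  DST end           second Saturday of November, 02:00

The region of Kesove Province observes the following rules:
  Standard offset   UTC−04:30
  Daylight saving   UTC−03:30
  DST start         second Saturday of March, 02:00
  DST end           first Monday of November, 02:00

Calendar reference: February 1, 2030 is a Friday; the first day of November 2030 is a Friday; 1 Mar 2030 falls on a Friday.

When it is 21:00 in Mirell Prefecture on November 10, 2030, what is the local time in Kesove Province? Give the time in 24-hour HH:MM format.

1 February 2030 is a Friday, so the first Saturday is February 2 and the third is February 16.
1 November 2030 is a Friday, so the first Saturday is November 2 and the second is November 9.
November 10, 2030 does not fall between 16 February and 9 November, so daylight saving is not in effect and Mirell Prefecture is at UTC+04:30.
21:00 Mirell Prefecture − 4h30m = 16:30 UTC.
1 March 2030 is a Friday, so the first Saturday is March 2 and the second is March 9.
1 November 2030 is a Friday, so the first Monday is November 4.
At the standard offset (UTC−04:30), 16:30 UTC − 4h30m = 12:00 Kesove Province standard time.
Daylight saving runs 9 March – 4 November; the standard-time date in Kesove Province, November 10, 2030, is outside that window, so Kesove Province is on standard time at UTC−04:30.
16:30 UTC − 4h30m = 12:00 Kesove Province.

12:00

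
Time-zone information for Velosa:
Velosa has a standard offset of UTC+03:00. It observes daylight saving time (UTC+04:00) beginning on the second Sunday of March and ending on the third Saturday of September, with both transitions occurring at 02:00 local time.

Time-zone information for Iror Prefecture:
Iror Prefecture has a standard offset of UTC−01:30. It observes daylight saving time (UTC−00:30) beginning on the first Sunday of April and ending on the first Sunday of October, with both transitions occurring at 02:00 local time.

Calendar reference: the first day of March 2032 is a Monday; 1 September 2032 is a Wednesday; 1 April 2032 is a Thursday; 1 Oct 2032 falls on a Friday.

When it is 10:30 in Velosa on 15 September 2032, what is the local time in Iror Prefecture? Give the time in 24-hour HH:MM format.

1 March 2032 is a Monday, so the first Sunday is March 7 and the second is March 14.
1 September 2032 is a Wednesday, so the first Saturday is September 4 and the third is September 18.
15 September 2032 lies within the daylight-saving period (14 March – 18 September), so Velosa is on daylight time, UTC+04:00.
10:30 Velosa − 4h = 06:30 UTC.
1 April 2032 is a Thursday, so the first Sunday is April 4.
1 October 2032 is a Friday, so the first Sunday is October 3.
At the standard offset (UTC−01:30), 06:30 UTC − 1h30m = 05:00 Iror Prefecture standard time.
Daylight saving runs 4 April – 3 October; the standard-time date in Iror Prefecture, 15 September 2032, is inside that window, so Iror Prefecture is at UTC−00:30.
06:30 UTC − 0h30m = 06:00 Iror Prefecture.

06:00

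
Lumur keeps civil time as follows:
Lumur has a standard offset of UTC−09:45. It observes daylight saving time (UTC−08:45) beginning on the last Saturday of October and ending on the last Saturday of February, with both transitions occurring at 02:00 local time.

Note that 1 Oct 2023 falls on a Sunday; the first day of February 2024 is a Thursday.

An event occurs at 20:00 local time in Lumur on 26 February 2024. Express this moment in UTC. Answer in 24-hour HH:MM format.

05:45

1 October 2023 is a Sunday, so Saturdays fall on 7, 14, 21, 28; the last is October 28.
1 February 2024 is a Thursday, so Saturdays fall on 3, 10, 17, 24; the last is February 24.
26 February 2024 does not fall between 28 October 2023 and 24 February 2024, so daylight saving is not in effect and Lumur is at UTC−09:45.
20:00 local + 9h45m = 05:45 UTC (rolling into the next day, 27 February 2024).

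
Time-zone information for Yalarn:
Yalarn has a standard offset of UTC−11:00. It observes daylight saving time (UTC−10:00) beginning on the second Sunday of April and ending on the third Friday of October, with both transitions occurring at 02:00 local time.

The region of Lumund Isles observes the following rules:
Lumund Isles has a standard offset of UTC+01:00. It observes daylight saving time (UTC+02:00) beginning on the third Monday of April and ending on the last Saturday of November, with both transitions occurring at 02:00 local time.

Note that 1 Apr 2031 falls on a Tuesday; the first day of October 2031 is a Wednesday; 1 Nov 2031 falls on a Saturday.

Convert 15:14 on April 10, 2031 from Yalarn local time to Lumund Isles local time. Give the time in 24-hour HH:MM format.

1 April 2031 is a Tuesday, so the first Sunday is April 6 and the second is April 13.
1 October 2031 is a Wednesday, so the first Friday is October 3 and the third is October 17.
Daylight saving runs 13 April – 17 October; April 10, 2031 is outside that window, so Yalarn is on standard time at UTC−11:00.
15:14 Yalarn + 11h = 02:14 UTC (rolling into the next day, 11 April 2031).
1 April 2031 is a Tuesday, so the first Monday is April 7 and the third is April 21.
1 November 2031 is a Saturday, so Saturdays fall on 1, 8, 15, 22, 29; the last is November 29.
At the standard offset (UTC+01:00), 02:14 UTC + 1h = 03:14 Lumund Isles standard time.
The standard-time date in Lumund Isles, April 11, 2031, is outside the daylight-saving period (21 April – 29 November), so Lumund Isles is on standard time, UTC+01:00.
02:14 UTC + 1h = 03:14 Lumund Isles.

03:14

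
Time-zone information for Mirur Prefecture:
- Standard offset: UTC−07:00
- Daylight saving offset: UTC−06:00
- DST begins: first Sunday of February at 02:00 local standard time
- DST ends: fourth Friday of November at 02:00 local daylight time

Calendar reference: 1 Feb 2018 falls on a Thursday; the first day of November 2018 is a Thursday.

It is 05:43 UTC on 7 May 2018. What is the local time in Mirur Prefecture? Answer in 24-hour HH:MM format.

23:43

1 February 2018 is a Thursday, so the first Sunday is February 4.
1 November 2018 is a Thursday, so the first Friday is November 2 and the fourth is November 23.
At the standard offset (UTC−07:00), 05:43 UTC − 7h = 22:43 Mirur Prefecture standard time (rolling into the previous day, 6 May 2018).
The standard-time date in Mirur Prefecture, 6 May 2018, falls between 4 February and 23 November, so daylight saving is in effect and Mirur Prefecture is at UTC−06:00.
05:43 UTC − 6h = 23:43 local (rolling into the previous day, 6 May 2018).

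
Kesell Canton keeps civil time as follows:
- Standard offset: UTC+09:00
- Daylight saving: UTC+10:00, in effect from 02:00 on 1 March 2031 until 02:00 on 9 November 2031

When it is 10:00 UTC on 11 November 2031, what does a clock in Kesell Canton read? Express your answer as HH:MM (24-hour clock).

At the standard offset (UTC+09:00), 10:00 UTC + 9h = 19:00 Kesell Canton standard time.
The standard-time date in Kesell Canton, 11 November 2031, does not fall between 1 March and 9 November, so daylight saving is not in effect and Kesell Canton is at UTC+09:00.
10:00 UTC + 9h = 19:00 local.

19:00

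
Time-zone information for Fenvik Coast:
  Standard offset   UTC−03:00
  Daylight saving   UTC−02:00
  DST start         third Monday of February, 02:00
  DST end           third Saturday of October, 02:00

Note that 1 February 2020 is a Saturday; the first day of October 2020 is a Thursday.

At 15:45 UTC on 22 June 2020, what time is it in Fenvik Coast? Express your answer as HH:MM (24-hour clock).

13:45

1 February 2020 is a Saturday, so the first Monday is February 3 and the third is February 17.
1 October 2020 is a Thursday, so the first Saturday is October 3 and the third is October 17.
At the standard offset (UTC−03:00), 15:45 UTC − 3h = 12:45 Fenvik Coast standard time.
Daylight saving runs 17 February – 17 October; the standard-time date in Fenvik Coast, 22 June 2020, is inside that window, so Fenvik Coast is at UTC−02:00.
15:45 UTC − 2h = 13:45 local.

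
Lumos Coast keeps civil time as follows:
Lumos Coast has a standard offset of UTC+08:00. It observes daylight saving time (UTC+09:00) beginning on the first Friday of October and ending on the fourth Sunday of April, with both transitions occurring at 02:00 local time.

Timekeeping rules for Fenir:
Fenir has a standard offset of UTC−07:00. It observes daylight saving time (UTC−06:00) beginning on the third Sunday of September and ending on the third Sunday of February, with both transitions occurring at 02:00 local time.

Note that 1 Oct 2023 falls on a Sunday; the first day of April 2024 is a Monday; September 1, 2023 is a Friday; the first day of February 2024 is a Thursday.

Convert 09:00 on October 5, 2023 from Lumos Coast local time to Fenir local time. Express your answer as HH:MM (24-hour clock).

19:00

1 October 2023 is a Sunday, so the first Friday is October 6.
1 April 2024 is a Monday, so the first Sunday is April 7 and the fourth is April 28.
Daylight saving runs 6 October 2023 – 28 April 2024; October 5, 2023 is outside that window, so Lumos Coast is on standard time at UTC+08:00.
09:00 Lumos Coast − 8h = 01:00 UTC.
1 September 2023 is a Friday, so the first Sunday is September 3 and the third is September 17.
1 February 2024 is a Thursday, so the first Sunday is February 4 and the third is February 18.
At the standard offset (UTC−07:00), 01:00 UTC − 7h = 18:00 Fenir standard time (rolling into the previous day, 4 October 2023).
The standard-time date in Fenir, October 4, 2023, lies within the daylight-saving period (17 September 2023 – 18 February 2024), so Fenir is on daylight time, UTC−06:00.
01:00 UTC − 6h = 19:00 Fenir (rolling into the previous day, 4 October 2023).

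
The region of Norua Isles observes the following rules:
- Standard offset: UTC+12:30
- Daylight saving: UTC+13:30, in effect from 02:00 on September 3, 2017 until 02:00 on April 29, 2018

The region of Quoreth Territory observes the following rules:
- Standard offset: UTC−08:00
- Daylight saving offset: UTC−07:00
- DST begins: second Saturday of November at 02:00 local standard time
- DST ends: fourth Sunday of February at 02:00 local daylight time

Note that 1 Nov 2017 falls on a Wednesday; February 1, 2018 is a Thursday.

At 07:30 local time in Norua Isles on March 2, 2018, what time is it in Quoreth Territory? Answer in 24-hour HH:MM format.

Daylight saving runs 3 September 2017 – 29 April 2018; March 2, 2018 is inside that window, so Norua Isles is at UTC+13:30.
07:30 Norua Isles − 13h30m = 18:00 UTC (rolling into the previous day, 1 March 2018).
1 November 2017 is a Wednesday, so the first Saturday is November 4 and the second is November 11.
1 February 2018 is a Thursday, so the first Sunday is February 4 and the fourth is February 25.
At the standard offset (UTC−08:00), 18:00 UTC − 8h = 10:00 Quoreth Territory standard time.
The standard-time date in Quoreth Territory, March 1, 2018, is outside the daylight-saving period (11 November 2017 – 25 February 2018), so Quoreth Territory is on standard time, UTC−08:00.
18:00 UTC − 8h = 10:00 Quoreth Territory.

10:00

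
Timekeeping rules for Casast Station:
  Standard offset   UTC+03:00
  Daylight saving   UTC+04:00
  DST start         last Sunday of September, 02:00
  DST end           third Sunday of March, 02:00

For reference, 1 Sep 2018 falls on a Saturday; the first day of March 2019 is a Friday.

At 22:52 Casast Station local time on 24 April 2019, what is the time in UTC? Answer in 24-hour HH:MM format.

19:52

1 September 2018 is a Saturday, so Sundays fall on 2, 9, 16, 23, 30; the last is September 30.
1 March 2019 is a Friday, so the first Sunday is March 3 and the third is March 17.
24 April 2019 does not fall between 30 September 2018 and 17 March 2019, so daylight saving is not in effect and Casast Station is at UTC+03:00.
22:52 local − 3h = 19:52 UTC.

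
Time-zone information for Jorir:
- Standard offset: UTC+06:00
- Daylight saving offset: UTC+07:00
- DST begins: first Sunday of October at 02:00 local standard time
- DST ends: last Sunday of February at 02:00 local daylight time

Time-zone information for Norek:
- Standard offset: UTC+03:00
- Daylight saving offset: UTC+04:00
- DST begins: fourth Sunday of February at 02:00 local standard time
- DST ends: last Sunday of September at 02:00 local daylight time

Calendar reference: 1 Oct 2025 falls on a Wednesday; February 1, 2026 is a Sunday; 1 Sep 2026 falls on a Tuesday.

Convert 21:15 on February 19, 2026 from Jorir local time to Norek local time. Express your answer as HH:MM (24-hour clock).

17:15

1 October 2025 is a Wednesday, so the first Sunday is October 5.
1 February 2026 is a Sunday, so Sundays fall on 1, 8, 15, 22; the last is February 22.
February 19, 2026 falls between 5 October 2025 and 22 February 2026, so daylight saving is in effect and Jorir is at UTC+07:00.
21:15 Jorir − 7h = 14:15 UTC.
1 February 2026 is a Sunday, so the first Sunday is February 1 and the fourth is February 22.
1 September 2026 is a Tuesday, so Sundays fall on 6, 13, 20, 27; the last is September 27.
At the standard offset (UTC+03:00), 14:15 UTC + 3h = 17:15 Norek standard time.
Daylight saving runs 22 February – 27 September; the standard-time date in Norek, February 19, 2026, is outside that window, so Norek is on standard time at UTC+03:00.
14:15 UTC + 3h = 17:15 Norek.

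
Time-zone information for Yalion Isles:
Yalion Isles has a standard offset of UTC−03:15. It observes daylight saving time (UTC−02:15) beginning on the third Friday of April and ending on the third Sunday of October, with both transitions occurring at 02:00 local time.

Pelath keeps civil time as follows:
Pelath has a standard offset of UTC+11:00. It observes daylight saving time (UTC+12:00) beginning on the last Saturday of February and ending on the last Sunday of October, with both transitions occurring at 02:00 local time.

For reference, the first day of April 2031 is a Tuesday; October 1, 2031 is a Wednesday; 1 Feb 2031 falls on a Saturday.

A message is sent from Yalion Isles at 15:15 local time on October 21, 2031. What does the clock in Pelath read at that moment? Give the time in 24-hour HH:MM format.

1 April 2031 is a Tuesday, so the first Friday is April 4 and the third is April 18.
1 October 2031 is a Wednesday, so the first Sunday is October 5 and the third is October 19.
Daylight saving runs 18 April – 19 October; October 21, 2031 is outside that window, so Yalion Isles is on standard time at UTC−03:15.
15:15 Yalion Isles + 3h15m = 18:30 UTC.
1 February 2031 is a Saturday, so Saturdays fall on 1, 8, 15, 22; the last is February 22.
1 October 2031 is a Wednesday, so Sundays fall on 5, 12, 19, 26; the last is October 26.
At the standard offset (UTC+11:00), 18:30 UTC + 11h = 05:30 Pelath standard time (rolling into the next day, 22 October 2031).
The standard-time date in Pelath, October 22, 2031, falls between 22 February and 26 October, so daylight saving is in effect and Pelath is at UTC+12:00.
18:30 UTC + 12h = 06:30 Pelath (rolling into the next day, 22 October 2031).

06:30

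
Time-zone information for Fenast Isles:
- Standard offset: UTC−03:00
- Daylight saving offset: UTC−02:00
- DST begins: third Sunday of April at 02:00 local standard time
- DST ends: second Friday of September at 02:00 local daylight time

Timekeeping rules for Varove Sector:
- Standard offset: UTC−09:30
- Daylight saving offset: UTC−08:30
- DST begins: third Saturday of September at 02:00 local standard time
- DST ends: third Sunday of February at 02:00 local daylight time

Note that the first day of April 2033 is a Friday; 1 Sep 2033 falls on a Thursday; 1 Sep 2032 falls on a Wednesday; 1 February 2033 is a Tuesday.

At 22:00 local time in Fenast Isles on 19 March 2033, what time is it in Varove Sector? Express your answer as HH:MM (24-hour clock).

1 April 2033 is a Friday, so the first Sunday is April 3 and the third is April 17.
1 September 2033 is a Thursday, so the first Friday is September 2 and the second is September 9.
Daylight saving runs 17 April – 9 September; 19 March 2033 is outside that window, so Fenast Isles is on standard time at UTC−03:00.
22:00 Fenast Isles + 3h = 01:00 UTC (rolling into the next day, 20 March 2033).
1 September 2032 is a Wednesday, so the first Saturday is September 4 and the third is September 18.
1 February 2033 is a Tuesday, so the first Sunday is February 6 and the third is February 20.
At the standard offset (UTC−09:30), 01:00 UTC − 9h30m = 15:30 Varove Sector standard time (rolling into the previous day, 19 March 2033).
Daylight saving runs 18 September 2032 – 20 February 2033; the standard-time date in Varove Sector, 19 March 2033, is outside that window, so Varove Sector is on standard time at UTC−09:30.
01:00 UTC − 9h30m = 15:30 Varove Sector (rolling into the previous day, 19 March 2033).

15:30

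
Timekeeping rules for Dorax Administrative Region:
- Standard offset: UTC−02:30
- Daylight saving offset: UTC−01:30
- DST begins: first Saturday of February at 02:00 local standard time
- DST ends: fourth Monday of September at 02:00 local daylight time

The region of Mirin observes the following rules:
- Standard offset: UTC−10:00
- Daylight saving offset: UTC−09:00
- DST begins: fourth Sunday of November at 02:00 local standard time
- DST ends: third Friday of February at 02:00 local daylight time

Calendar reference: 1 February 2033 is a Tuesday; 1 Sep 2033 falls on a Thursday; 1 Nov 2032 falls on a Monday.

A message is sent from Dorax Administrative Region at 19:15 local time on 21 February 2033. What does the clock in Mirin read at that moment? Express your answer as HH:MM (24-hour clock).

1 February 2033 is a Tuesday, so the first Saturday is February 5.
1 September 2033 is a Thursday, so the first Monday is September 5 and the fourth is September 26.
Daylight saving runs 5 February – 26 September; 21 February 2033 is inside that window, so Dorax Administrative Region is at UTC−01:30.
19:15 Dorax Administrative Region + 1h30m = 20:45 UTC.
1 November 2032 is a Monday, so the first Sunday is November 7 and the fourth is November 28.
1 February 2033 is a Tuesday, so the first Friday is February 4 and the third is February 18.
At the standard offset (UTC−10:00), 20:45 UTC − 10h = 10:45 Mirin standard time.
The standard-time date in Mirin, 21 February 2033, is outside the daylight-saving period (28 November 2032 – 18 February 2033), so Mirin is on standard time, UTC−10:00.
20:45 UTC − 10h = 10:45 Mirin.

10:45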